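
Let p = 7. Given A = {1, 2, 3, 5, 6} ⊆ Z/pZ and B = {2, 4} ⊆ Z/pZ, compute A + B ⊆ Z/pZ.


Work in Z/7Z: reduce every sum a + b modulo 7.
Enumerate all 10 pairs:
a = 1: 1+2=3, 1+4=5
a = 2: 2+2=4, 2+4=6
a = 3: 3+2=5, 3+4=0
a = 5: 5+2=0, 5+4=2
a = 6: 6+2=1, 6+4=3
Distinct residues collected: {0, 1, 2, 3, 4, 5, 6}
|A + B| = 7 (out of 7 total residues).

A + B = {0, 1, 2, 3, 4, 5, 6}


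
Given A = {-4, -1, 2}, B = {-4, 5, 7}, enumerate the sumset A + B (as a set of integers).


A + B = {a + b : a ∈ A, b ∈ B}.
Enumerate all |A|·|B| = 3·3 = 9 pairs (a, b) and collect distinct sums.
a = -4: -4+-4=-8, -4+5=1, -4+7=3
a = -1: -1+-4=-5, -1+5=4, -1+7=6
a = 2: 2+-4=-2, 2+5=7, 2+7=9
Collecting distinct sums: A + B = {-8, -5, -2, 1, 3, 4, 6, 7, 9}
|A + B| = 9

A + B = {-8, -5, -2, 1, 3, 4, 6, 7, 9}


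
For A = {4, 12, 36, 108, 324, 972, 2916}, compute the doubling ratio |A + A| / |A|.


|A| = 7.
Compute A + A by enumerating all 49 pairs.
A + A = {8, 16, 24, 40, 48, 72, 112, 120, 144, 216, 328, 336, 360, 432, 648, 976, 984, 1008, 1080, 1296, 1944, 2920, 2928, 2952, 3024, 3240, 3888, 5832}, so |A + A| = 28.
K = |A + A| / |A| = 28/7 = 4/1 ≈ 4.0000.
Reference: AP of size 7 gives K = 13/7 ≈ 1.8571; a fully generic set of size 7 gives K ≈ 4.0000.

|A| = 7, |A + A| = 28, K = 28/7 = 4/1.


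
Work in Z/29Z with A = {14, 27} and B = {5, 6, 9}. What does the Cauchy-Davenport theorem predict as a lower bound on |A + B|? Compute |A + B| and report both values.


Cauchy-Davenport: |A + B| ≥ min(p, |A| + |B| - 1) for A, B nonempty in Z/pZ.
|A| = 2, |B| = 3, p = 29.
CD lower bound = min(29, 2 + 3 - 1) = min(29, 4) = 4.
Compute A + B mod 29 directly:
a = 14: 14+5=19, 14+6=20, 14+9=23
a = 27: 27+5=3, 27+6=4, 27+9=7
A + B = {3, 4, 7, 19, 20, 23}, so |A + B| = 6.
Verify: 6 ≥ 4? Yes ✓.

CD lower bound = 4, actual |A + B| = 6.


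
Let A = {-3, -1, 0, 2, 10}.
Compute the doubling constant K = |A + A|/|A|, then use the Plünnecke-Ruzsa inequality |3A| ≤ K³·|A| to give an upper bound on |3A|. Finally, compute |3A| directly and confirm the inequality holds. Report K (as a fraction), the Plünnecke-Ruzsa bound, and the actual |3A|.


|A| = 5.
Step 1: Compute A + A by enumerating all 25 pairs.
A + A = {-6, -4, -3, -2, -1, 0, 1, 2, 4, 7, 9, 10, 12, 20}, so |A + A| = 14.
Step 2: Doubling constant K = |A + A|/|A| = 14/5 = 14/5 ≈ 2.8000.
Step 3: Plünnecke-Ruzsa gives |3A| ≤ K³·|A| = (2.8000)³ · 5 ≈ 109.7600.
Step 4: Compute 3A = A + A + A directly by enumerating all triples (a,b,c) ∈ A³; |3A| = 26.
Step 5: Check 26 ≤ 109.7600? Yes ✓.

K = 14/5, Plünnecke-Ruzsa bound K³|A| ≈ 109.7600, |3A| = 26, inequality holds.


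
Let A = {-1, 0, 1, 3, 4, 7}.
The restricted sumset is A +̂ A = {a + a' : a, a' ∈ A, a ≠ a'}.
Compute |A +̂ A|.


Restricted sumset: A +̂ A = {a + a' : a ∈ A, a' ∈ A, a ≠ a'}.
Equivalently, take A + A and drop any sum 2a that is achievable ONLY as a + a for a ∈ A (i.e. sums representable only with equal summands).
Enumerate pairs (a, a') with a < a' (symmetric, so each unordered pair gives one sum; this covers all a ≠ a'):
  -1 + 0 = -1
  -1 + 1 = 0
  -1 + 3 = 2
  -1 + 4 = 3
  -1 + 7 = 6
  0 + 1 = 1
  0 + 3 = 3
  0 + 4 = 4
  0 + 7 = 7
  1 + 3 = 4
  1 + 4 = 5
  1 + 7 = 8
  3 + 4 = 7
  3 + 7 = 10
  4 + 7 = 11
Collected distinct sums: {-1, 0, 1, 2, 3, 4, 5, 6, 7, 8, 10, 11}
|A +̂ A| = 12
(Reference bound: |A +̂ A| ≥ 2|A| - 3 for |A| ≥ 2, with |A| = 6 giving ≥ 9.)

|A +̂ A| = 12


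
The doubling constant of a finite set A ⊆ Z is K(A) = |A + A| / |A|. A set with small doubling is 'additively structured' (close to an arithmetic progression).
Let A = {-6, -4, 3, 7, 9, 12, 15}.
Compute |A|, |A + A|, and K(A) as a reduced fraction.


|A| = 7.
Compute A + A by enumerating all 49 pairs.
A + A = {-12, -10, -8, -3, -1, 1, 3, 5, 6, 8, 9, 10, 11, 12, 14, 15, 16, 18, 19, 21, 22, 24, 27, 30}, so |A + A| = 24.
K = |A + A| / |A| = 24/7 (already in lowest terms) ≈ 3.4286.
Reference: AP of size 7 gives K = 13/7 ≈ 1.8571; a fully generic set of size 7 gives K ≈ 4.0000.

|A| = 7, |A + A| = 24, K = 24/7.


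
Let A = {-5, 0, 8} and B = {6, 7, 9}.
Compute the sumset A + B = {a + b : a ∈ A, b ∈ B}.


A + B = {a + b : a ∈ A, b ∈ B}.
Enumerate all |A|·|B| = 3·3 = 9 pairs (a, b) and collect distinct sums.
a = -5: -5+6=1, -5+7=2, -5+9=4
a = 0: 0+6=6, 0+7=7, 0+9=9
a = 8: 8+6=14, 8+7=15, 8+9=17
Collecting distinct sums: A + B = {1, 2, 4, 6, 7, 9, 14, 15, 17}
|A + B| = 9

A + B = {1, 2, 4, 6, 7, 9, 14, 15, 17}


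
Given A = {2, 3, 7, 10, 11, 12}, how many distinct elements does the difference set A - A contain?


A - A = {a - a' : a, a' ∈ A}; |A| = 6.
Bounds: 2|A|-1 ≤ |A - A| ≤ |A|² - |A| + 1, i.e. 11 ≤ |A - A| ≤ 31.
Note: 0 ∈ A - A always (from a - a). The set is symmetric: if d ∈ A - A then -d ∈ A - A.
Enumerate nonzero differences d = a - a' with a > a' (then include -d):
Positive differences: {1, 2, 3, 4, 5, 7, 8, 9, 10}
Full difference set: {0} ∪ (positive diffs) ∪ (negative diffs).
|A - A| = 1 + 2·9 = 19 (matches direct enumeration: 19).

|A - A| = 19


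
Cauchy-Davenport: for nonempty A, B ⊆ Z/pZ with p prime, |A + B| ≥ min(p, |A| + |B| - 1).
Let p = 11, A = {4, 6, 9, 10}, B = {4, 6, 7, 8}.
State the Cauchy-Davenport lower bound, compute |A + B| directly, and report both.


Cauchy-Davenport: |A + B| ≥ min(p, |A| + |B| - 1) for A, B nonempty in Z/pZ.
|A| = 4, |B| = 4, p = 11.
CD lower bound = min(11, 4 + 4 - 1) = min(11, 7) = 7.
Compute A + B mod 11 directly:
a = 4: 4+4=8, 4+6=10, 4+7=0, 4+8=1
a = 6: 6+4=10, 6+6=1, 6+7=2, 6+8=3
a = 9: 9+4=2, 9+6=4, 9+7=5, 9+8=6
a = 10: 10+4=3, 10+6=5, 10+7=6, 10+8=7
A + B = {0, 1, 2, 3, 4, 5, 6, 7, 8, 10}, so |A + B| = 10.
Verify: 10 ≥ 7? Yes ✓.

CD lower bound = 7, actual |A + B| = 10.


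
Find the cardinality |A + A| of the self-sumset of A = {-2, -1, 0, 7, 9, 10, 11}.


A + A = {a + a' : a, a' ∈ A}; |A| = 7.
General bounds: 2|A| - 1 ≤ |A + A| ≤ |A|(|A|+1)/2, i.e. 13 ≤ |A + A| ≤ 28.
Lower bound 2|A|-1 is attained iff A is an arithmetic progression.
Enumerate sums a + a' for a ≤ a' (symmetric, so this suffices):
a = -2: -2+-2=-4, -2+-1=-3, -2+0=-2, -2+7=5, -2+9=7, -2+10=8, -2+11=9
a = -1: -1+-1=-2, -1+0=-1, -1+7=6, -1+9=8, -1+10=9, -1+11=10
a = 0: 0+0=0, 0+7=7, 0+9=9, 0+10=10, 0+11=11
a = 7: 7+7=14, 7+9=16, 7+10=17, 7+11=18
a = 9: 9+9=18, 9+10=19, 9+11=20
a = 10: 10+10=20, 10+11=21
a = 11: 11+11=22
Distinct sums: {-4, -3, -2, -1, 0, 5, 6, 7, 8, 9, 10, 11, 14, 16, 17, 18, 19, 20, 21, 22}
|A + A| = 20

|A + A| = 20


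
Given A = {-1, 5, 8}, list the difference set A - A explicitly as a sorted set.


A - A = {a - a' : a, a' ∈ A}.
Compute a - a' for each ordered pair (a, a'):
a = -1: -1--1=0, -1-5=-6, -1-8=-9
a = 5: 5--1=6, 5-5=0, 5-8=-3
a = 8: 8--1=9, 8-5=3, 8-8=0
Collecting distinct values (and noting 0 appears from a-a):
A - A = {-9, -6, -3, 0, 3, 6, 9}
|A - A| = 7

A - A = {-9, -6, -3, 0, 3, 6, 9}


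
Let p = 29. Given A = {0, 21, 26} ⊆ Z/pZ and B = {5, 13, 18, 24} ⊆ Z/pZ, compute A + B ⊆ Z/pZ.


Work in Z/29Z: reduce every sum a + b modulo 29.
Enumerate all 12 pairs:
a = 0: 0+5=5, 0+13=13, 0+18=18, 0+24=24
a = 21: 21+5=26, 21+13=5, 21+18=10, 21+24=16
a = 26: 26+5=2, 26+13=10, 26+18=15, 26+24=21
Distinct residues collected: {2, 5, 10, 13, 15, 16, 18, 21, 24, 26}
|A + B| = 10 (out of 29 total residues).

A + B = {2, 5, 10, 13, 15, 16, 18, 21, 24, 26}


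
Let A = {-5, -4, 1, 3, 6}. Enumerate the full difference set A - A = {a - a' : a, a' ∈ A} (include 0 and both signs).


A - A = {a - a' : a, a' ∈ A}.
Compute a - a' for each ordered pair (a, a'):
a = -5: -5--5=0, -5--4=-1, -5-1=-6, -5-3=-8, -5-6=-11
a = -4: -4--5=1, -4--4=0, -4-1=-5, -4-3=-7, -4-6=-10
a = 1: 1--5=6, 1--4=5, 1-1=0, 1-3=-2, 1-6=-5
a = 3: 3--5=8, 3--4=7, 3-1=2, 3-3=0, 3-6=-3
a = 6: 6--5=11, 6--4=10, 6-1=5, 6-3=3, 6-6=0
Collecting distinct values (and noting 0 appears from a-a):
A - A = {-11, -10, -8, -7, -6, -5, -3, -2, -1, 0, 1, 2, 3, 5, 6, 7, 8, 10, 11}
|A - A| = 19

A - A = {-11, -10, -8, -7, -6, -5, -3, -2, -1, 0, 1, 2, 3, 5, 6, 7, 8, 10, 11}


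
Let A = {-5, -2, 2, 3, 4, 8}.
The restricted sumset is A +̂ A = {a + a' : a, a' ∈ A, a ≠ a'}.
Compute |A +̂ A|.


Restricted sumset: A +̂ A = {a + a' : a ∈ A, a' ∈ A, a ≠ a'}.
Equivalently, take A + A and drop any sum 2a that is achievable ONLY as a + a for a ∈ A (i.e. sums representable only with equal summands).
Enumerate pairs (a, a') with a < a' (symmetric, so each unordered pair gives one sum; this covers all a ≠ a'):
  -5 + -2 = -7
  -5 + 2 = -3
  -5 + 3 = -2
  -5 + 4 = -1
  -5 + 8 = 3
  -2 + 2 = 0
  -2 + 3 = 1
  -2 + 4 = 2
  -2 + 8 = 6
  2 + 3 = 5
  2 + 4 = 6
  2 + 8 = 10
  3 + 4 = 7
  3 + 8 = 11
  4 + 8 = 12
Collected distinct sums: {-7, -3, -2, -1, 0, 1, 2, 3, 5, 6, 7, 10, 11, 12}
|A +̂ A| = 14
(Reference bound: |A +̂ A| ≥ 2|A| - 3 for |A| ≥ 2, with |A| = 6 giving ≥ 9.)

|A +̂ A| = 14


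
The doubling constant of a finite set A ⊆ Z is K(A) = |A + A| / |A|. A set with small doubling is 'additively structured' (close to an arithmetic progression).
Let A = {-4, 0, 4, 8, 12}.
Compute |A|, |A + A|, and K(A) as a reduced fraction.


|A| = 5.
Compute A + A by enumerating all 25 pairs.
A + A = {-8, -4, 0, 4, 8, 12, 16, 20, 24}, so |A + A| = 9.
K = |A + A| / |A| = 9/5 (already in lowest terms) ≈ 1.8000.
Reference: AP of size 5 gives K = 9/5 ≈ 1.8000; a fully generic set of size 5 gives K ≈ 3.0000.

|A| = 5, |A + A| = 9, K = 9/5.


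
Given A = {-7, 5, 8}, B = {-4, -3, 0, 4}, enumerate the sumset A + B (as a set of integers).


A + B = {a + b : a ∈ A, b ∈ B}.
Enumerate all |A|·|B| = 3·4 = 12 pairs (a, b) and collect distinct sums.
a = -7: -7+-4=-11, -7+-3=-10, -7+0=-7, -7+4=-3
a = 5: 5+-4=1, 5+-3=2, 5+0=5, 5+4=9
a = 8: 8+-4=4, 8+-3=5, 8+0=8, 8+4=12
Collecting distinct sums: A + B = {-11, -10, -7, -3, 1, 2, 4, 5, 8, 9, 12}
|A + B| = 11

A + B = {-11, -10, -7, -3, 1, 2, 4, 5, 8, 9, 12}


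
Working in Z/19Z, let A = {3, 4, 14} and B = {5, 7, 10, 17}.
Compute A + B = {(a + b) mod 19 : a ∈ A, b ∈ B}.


Work in Z/19Z: reduce every sum a + b modulo 19.
Enumerate all 12 pairs:
a = 3: 3+5=8, 3+7=10, 3+10=13, 3+17=1
a = 4: 4+5=9, 4+7=11, 4+10=14, 4+17=2
a = 14: 14+5=0, 14+7=2, 14+10=5, 14+17=12
Distinct residues collected: {0, 1, 2, 5, 8, 9, 10, 11, 12, 13, 14}
|A + B| = 11 (out of 19 total residues).

A + B = {0, 1, 2, 5, 8, 9, 10, 11, 12, 13, 14}


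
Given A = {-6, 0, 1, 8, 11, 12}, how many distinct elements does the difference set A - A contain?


A - A = {a - a' : a, a' ∈ A}; |A| = 6.
Bounds: 2|A|-1 ≤ |A - A| ≤ |A|² - |A| + 1, i.e. 11 ≤ |A - A| ≤ 31.
Note: 0 ∈ A - A always (from a - a). The set is symmetric: if d ∈ A - A then -d ∈ A - A.
Enumerate nonzero differences d = a - a' with a > a' (then include -d):
Positive differences: {1, 3, 4, 6, 7, 8, 10, 11, 12, 14, 17, 18}
Full difference set: {0} ∪ (positive diffs) ∪ (negative diffs).
|A - A| = 1 + 2·12 = 25 (matches direct enumeration: 25).

|A - A| = 25


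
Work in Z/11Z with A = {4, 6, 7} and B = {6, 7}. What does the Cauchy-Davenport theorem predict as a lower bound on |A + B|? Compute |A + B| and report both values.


Cauchy-Davenport: |A + B| ≥ min(p, |A| + |B| - 1) for A, B nonempty in Z/pZ.
|A| = 3, |B| = 2, p = 11.
CD lower bound = min(11, 3 + 2 - 1) = min(11, 4) = 4.
Compute A + B mod 11 directly:
a = 4: 4+6=10, 4+7=0
a = 6: 6+6=1, 6+7=2
a = 7: 7+6=2, 7+7=3
A + B = {0, 1, 2, 3, 10}, so |A + B| = 5.
Verify: 5 ≥ 4? Yes ✓.

CD lower bound = 4, actual |A + B| = 5.


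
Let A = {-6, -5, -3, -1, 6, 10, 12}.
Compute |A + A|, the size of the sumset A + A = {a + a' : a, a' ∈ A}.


A + A = {a + a' : a, a' ∈ A}; |A| = 7.
General bounds: 2|A| - 1 ≤ |A + A| ≤ |A|(|A|+1)/2, i.e. 13 ≤ |A + A| ≤ 28.
Lower bound 2|A|-1 is attained iff A is an arithmetic progression.
Enumerate sums a + a' for a ≤ a' (symmetric, so this suffices):
a = -6: -6+-6=-12, -6+-5=-11, -6+-3=-9, -6+-1=-7, -6+6=0, -6+10=4, -6+12=6
a = -5: -5+-5=-10, -5+-3=-8, -5+-1=-6, -5+6=1, -5+10=5, -5+12=7
a = -3: -3+-3=-6, -3+-1=-4, -3+6=3, -3+10=7, -3+12=9
a = -1: -1+-1=-2, -1+6=5, -1+10=9, -1+12=11
a = 6: 6+6=12, 6+10=16, 6+12=18
a = 10: 10+10=20, 10+12=22
a = 12: 12+12=24
Distinct sums: {-12, -11, -10, -9, -8, -7, -6, -4, -2, 0, 1, 3, 4, 5, 6, 7, 9, 11, 12, 16, 18, 20, 22, 24}
|A + A| = 24

|A + A| = 24


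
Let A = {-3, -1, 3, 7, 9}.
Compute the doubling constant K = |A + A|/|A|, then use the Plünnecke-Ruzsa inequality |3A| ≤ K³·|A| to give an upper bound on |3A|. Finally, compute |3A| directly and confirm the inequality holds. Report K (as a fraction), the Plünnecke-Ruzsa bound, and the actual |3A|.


|A| = 5.
Step 1: Compute A + A by enumerating all 25 pairs.
A + A = {-6, -4, -2, 0, 2, 4, 6, 8, 10, 12, 14, 16, 18}, so |A + A| = 13.
Step 2: Doubling constant K = |A + A|/|A| = 13/5 = 13/5 ≈ 2.6000.
Step 3: Plünnecke-Ruzsa gives |3A| ≤ K³·|A| = (2.6000)³ · 5 ≈ 87.8800.
Step 4: Compute 3A = A + A + A directly by enumerating all triples (a,b,c) ∈ A³; |3A| = 19.
Step 5: Check 19 ≤ 87.8800? Yes ✓.

K = 13/5, Plünnecke-Ruzsa bound K³|A| ≈ 87.8800, |3A| = 19, inequality holds.


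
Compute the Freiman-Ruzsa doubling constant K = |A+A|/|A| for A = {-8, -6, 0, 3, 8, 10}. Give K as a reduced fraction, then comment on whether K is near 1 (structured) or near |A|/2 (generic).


|A| = 6.
Compute A + A by enumerating all 36 pairs.
A + A = {-16, -14, -12, -8, -6, -5, -3, 0, 2, 3, 4, 6, 8, 10, 11, 13, 16, 18, 20}, so |A + A| = 19.
K = |A + A| / |A| = 19/6 (already in lowest terms) ≈ 3.1667.
Reference: AP of size 6 gives K = 11/6 ≈ 1.8333; a fully generic set of size 6 gives K ≈ 3.5000.

|A| = 6, |A + A| = 19, K = 19/6.


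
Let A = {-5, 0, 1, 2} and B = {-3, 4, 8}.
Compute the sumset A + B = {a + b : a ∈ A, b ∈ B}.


A + B = {a + b : a ∈ A, b ∈ B}.
Enumerate all |A|·|B| = 4·3 = 12 pairs (a, b) and collect distinct sums.
a = -5: -5+-3=-8, -5+4=-1, -5+8=3
a = 0: 0+-3=-3, 0+4=4, 0+8=8
a = 1: 1+-3=-2, 1+4=5, 1+8=9
a = 2: 2+-3=-1, 2+4=6, 2+8=10
Collecting distinct sums: A + B = {-8, -3, -2, -1, 3, 4, 5, 6, 8, 9, 10}
|A + B| = 11

A + B = {-8, -3, -2, -1, 3, 4, 5, 6, 8, 9, 10}


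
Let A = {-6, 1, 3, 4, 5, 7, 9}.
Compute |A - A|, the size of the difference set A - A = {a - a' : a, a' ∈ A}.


A - A = {a - a' : a, a' ∈ A}; |A| = 7.
Bounds: 2|A|-1 ≤ |A - A| ≤ |A|² - |A| + 1, i.e. 13 ≤ |A - A| ≤ 43.
Note: 0 ∈ A - A always (from a - a). The set is symmetric: if d ∈ A - A then -d ∈ A - A.
Enumerate nonzero differences d = a - a' with a > a' (then include -d):
Positive differences: {1, 2, 3, 4, 5, 6, 7, 8, 9, 10, 11, 13, 15}
Full difference set: {0} ∪ (positive diffs) ∪ (negative diffs).
|A - A| = 1 + 2·13 = 27 (matches direct enumeration: 27).

|A - A| = 27


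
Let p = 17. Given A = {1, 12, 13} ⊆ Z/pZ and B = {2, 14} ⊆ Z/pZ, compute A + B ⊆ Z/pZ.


Work in Z/17Z: reduce every sum a + b modulo 17.
Enumerate all 6 pairs:
a = 1: 1+2=3, 1+14=15
a = 12: 12+2=14, 12+14=9
a = 13: 13+2=15, 13+14=10
Distinct residues collected: {3, 9, 10, 14, 15}
|A + B| = 5 (out of 17 total residues).

A + B = {3, 9, 10, 14, 15}


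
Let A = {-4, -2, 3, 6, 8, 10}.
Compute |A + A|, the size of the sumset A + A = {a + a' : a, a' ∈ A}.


A + A = {a + a' : a, a' ∈ A}; |A| = 6.
General bounds: 2|A| - 1 ≤ |A + A| ≤ |A|(|A|+1)/2, i.e. 11 ≤ |A + A| ≤ 21.
Lower bound 2|A|-1 is attained iff A is an arithmetic progression.
Enumerate sums a + a' for a ≤ a' (symmetric, so this suffices):
a = -4: -4+-4=-8, -4+-2=-6, -4+3=-1, -4+6=2, -4+8=4, -4+10=6
a = -2: -2+-2=-4, -2+3=1, -2+6=4, -2+8=6, -2+10=8
a = 3: 3+3=6, 3+6=9, 3+8=11, 3+10=13
a = 6: 6+6=12, 6+8=14, 6+10=16
a = 8: 8+8=16, 8+10=18
a = 10: 10+10=20
Distinct sums: {-8, -6, -4, -1, 1, 2, 4, 6, 8, 9, 11, 12, 13, 14, 16, 18, 20}
|A + A| = 17

|A + A| = 17


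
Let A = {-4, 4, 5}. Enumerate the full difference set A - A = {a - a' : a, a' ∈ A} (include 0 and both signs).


A - A = {a - a' : a, a' ∈ A}.
Compute a - a' for each ordered pair (a, a'):
a = -4: -4--4=0, -4-4=-8, -4-5=-9
a = 4: 4--4=8, 4-4=0, 4-5=-1
a = 5: 5--4=9, 5-4=1, 5-5=0
Collecting distinct values (and noting 0 appears from a-a):
A - A = {-9, -8, -1, 0, 1, 8, 9}
|A - A| = 7

A - A = {-9, -8, -1, 0, 1, 8, 9}


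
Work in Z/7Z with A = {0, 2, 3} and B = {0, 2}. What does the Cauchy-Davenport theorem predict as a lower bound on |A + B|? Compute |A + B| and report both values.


Cauchy-Davenport: |A + B| ≥ min(p, |A| + |B| - 1) for A, B nonempty in Z/pZ.
|A| = 3, |B| = 2, p = 7.
CD lower bound = min(7, 3 + 2 - 1) = min(7, 4) = 4.
Compute A + B mod 7 directly:
a = 0: 0+0=0, 0+2=2
a = 2: 2+0=2, 2+2=4
a = 3: 3+0=3, 3+2=5
A + B = {0, 2, 3, 4, 5}, so |A + B| = 5.
Verify: 5 ≥ 4? Yes ✓.

CD lower bound = 4, actual |A + B| = 5.


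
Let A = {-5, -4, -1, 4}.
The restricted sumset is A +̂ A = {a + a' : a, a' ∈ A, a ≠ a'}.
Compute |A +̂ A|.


Restricted sumset: A +̂ A = {a + a' : a ∈ A, a' ∈ A, a ≠ a'}.
Equivalently, take A + A and drop any sum 2a that is achievable ONLY as a + a for a ∈ A (i.e. sums representable only with equal summands).
Enumerate pairs (a, a') with a < a' (symmetric, so each unordered pair gives one sum; this covers all a ≠ a'):
  -5 + -4 = -9
  -5 + -1 = -6
  -5 + 4 = -1
  -4 + -1 = -5
  -4 + 4 = 0
  -1 + 4 = 3
Collected distinct sums: {-9, -6, -5, -1, 0, 3}
|A +̂ A| = 6
(Reference bound: |A +̂ A| ≥ 2|A| - 3 for |A| ≥ 2, with |A| = 4 giving ≥ 5.)

|A +̂ A| = 6


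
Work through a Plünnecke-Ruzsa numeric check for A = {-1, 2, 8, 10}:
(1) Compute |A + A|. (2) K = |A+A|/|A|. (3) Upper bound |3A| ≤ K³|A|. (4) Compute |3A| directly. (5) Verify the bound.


|A| = 4.
Step 1: Compute A + A by enumerating all 16 pairs.
A + A = {-2, 1, 4, 7, 9, 10, 12, 16, 18, 20}, so |A + A| = 10.
Step 2: Doubling constant K = |A + A|/|A| = 10/4 = 10/4 ≈ 2.5000.
Step 3: Plünnecke-Ruzsa gives |3A| ≤ K³·|A| = (2.5000)³ · 4 ≈ 62.5000.
Step 4: Compute 3A = A + A + A directly by enumerating all triples (a,b,c) ∈ A³; |3A| = 19.
Step 5: Check 19 ≤ 62.5000? Yes ✓.

K = 10/4, Plünnecke-Ruzsa bound K³|A| ≈ 62.5000, |3A| = 19, inequality holds.


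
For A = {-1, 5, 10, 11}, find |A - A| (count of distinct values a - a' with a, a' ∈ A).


A - A = {a - a' : a, a' ∈ A}; |A| = 4.
Bounds: 2|A|-1 ≤ |A - A| ≤ |A|² - |A| + 1, i.e. 7 ≤ |A - A| ≤ 13.
Note: 0 ∈ A - A always (from a - a). The set is symmetric: if d ∈ A - A then -d ∈ A - A.
Enumerate nonzero differences d = a - a' with a > a' (then include -d):
Positive differences: {1, 5, 6, 11, 12}
Full difference set: {0} ∪ (positive diffs) ∪ (negative diffs).
|A - A| = 1 + 2·5 = 11 (matches direct enumeration: 11).

|A - A| = 11


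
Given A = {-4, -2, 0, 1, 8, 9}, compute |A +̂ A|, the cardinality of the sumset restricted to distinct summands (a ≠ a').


Restricted sumset: A +̂ A = {a + a' : a ∈ A, a' ∈ A, a ≠ a'}.
Equivalently, take A + A and drop any sum 2a that is achievable ONLY as a + a for a ∈ A (i.e. sums representable only with equal summands).
Enumerate pairs (a, a') with a < a' (symmetric, so each unordered pair gives one sum; this covers all a ≠ a'):
  -4 + -2 = -6
  -4 + 0 = -4
  -4 + 1 = -3
  -4 + 8 = 4
  -4 + 9 = 5
  -2 + 0 = -2
  -2 + 1 = -1
  -2 + 8 = 6
  -2 + 9 = 7
  0 + 1 = 1
  0 + 8 = 8
  0 + 9 = 9
  1 + 8 = 9
  1 + 9 = 10
  8 + 9 = 17
Collected distinct sums: {-6, -4, -3, -2, -1, 1, 4, 5, 6, 7, 8, 9, 10, 17}
|A +̂ A| = 14
(Reference bound: |A +̂ A| ≥ 2|A| - 3 for |A| ≥ 2, with |A| = 6 giving ≥ 9.)

|A +̂ A| = 14


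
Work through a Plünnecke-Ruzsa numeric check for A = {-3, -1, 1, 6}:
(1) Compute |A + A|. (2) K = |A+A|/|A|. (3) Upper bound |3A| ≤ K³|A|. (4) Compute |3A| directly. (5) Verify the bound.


|A| = 4.
Step 1: Compute A + A by enumerating all 16 pairs.
A + A = {-6, -4, -2, 0, 2, 3, 5, 7, 12}, so |A + A| = 9.
Step 2: Doubling constant K = |A + A|/|A| = 9/4 = 9/4 ≈ 2.2500.
Step 3: Plünnecke-Ruzsa gives |3A| ≤ K³·|A| = (2.2500)³ · 4 ≈ 45.5625.
Step 4: Compute 3A = A + A + A directly by enumerating all triples (a,b,c) ∈ A³; |3A| = 16.
Step 5: Check 16 ≤ 45.5625? Yes ✓.

K = 9/4, Plünnecke-Ruzsa bound K³|A| ≈ 45.5625, |3A| = 16, inequality holds.


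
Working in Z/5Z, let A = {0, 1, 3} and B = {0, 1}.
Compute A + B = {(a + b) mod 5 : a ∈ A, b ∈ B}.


Work in Z/5Z: reduce every sum a + b modulo 5.
Enumerate all 6 pairs:
a = 0: 0+0=0, 0+1=1
a = 1: 1+0=1, 1+1=2
a = 3: 3+0=3, 3+1=4
Distinct residues collected: {0, 1, 2, 3, 4}
|A + B| = 5 (out of 5 total residues).

A + B = {0, 1, 2, 3, 4}


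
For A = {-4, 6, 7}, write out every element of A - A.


A - A = {a - a' : a, a' ∈ A}.
Compute a - a' for each ordered pair (a, a'):
a = -4: -4--4=0, -4-6=-10, -4-7=-11
a = 6: 6--4=10, 6-6=0, 6-7=-1
a = 7: 7--4=11, 7-6=1, 7-7=0
Collecting distinct values (and noting 0 appears from a-a):
A - A = {-11, -10, -1, 0, 1, 10, 11}
|A - A| = 7

A - A = {-11, -10, -1, 0, 1, 10, 11}


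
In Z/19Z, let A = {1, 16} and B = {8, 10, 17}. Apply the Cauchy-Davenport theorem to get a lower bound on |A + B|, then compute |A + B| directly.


Cauchy-Davenport: |A + B| ≥ min(p, |A| + |B| - 1) for A, B nonempty in Z/pZ.
|A| = 2, |B| = 3, p = 19.
CD lower bound = min(19, 2 + 3 - 1) = min(19, 4) = 4.
Compute A + B mod 19 directly:
a = 1: 1+8=9, 1+10=11, 1+17=18
a = 16: 16+8=5, 16+10=7, 16+17=14
A + B = {5, 7, 9, 11, 14, 18}, so |A + B| = 6.
Verify: 6 ≥ 4? Yes ✓.

CD lower bound = 4, actual |A + B| = 6.


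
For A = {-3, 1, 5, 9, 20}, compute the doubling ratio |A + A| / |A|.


|A| = 5.
Compute A + A by enumerating all 25 pairs.
A + A = {-6, -2, 2, 6, 10, 14, 17, 18, 21, 25, 29, 40}, so |A + A| = 12.
K = |A + A| / |A| = 12/5 (already in lowest terms) ≈ 2.4000.
Reference: AP of size 5 gives K = 9/5 ≈ 1.8000; a fully generic set of size 5 gives K ≈ 3.0000.

|A| = 5, |A + A| = 12, K = 12/5.


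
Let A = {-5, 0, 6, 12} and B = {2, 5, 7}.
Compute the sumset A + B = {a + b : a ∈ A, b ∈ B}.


A + B = {a + b : a ∈ A, b ∈ B}.
Enumerate all |A|·|B| = 4·3 = 12 pairs (a, b) and collect distinct sums.
a = -5: -5+2=-3, -5+5=0, -5+7=2
a = 0: 0+2=2, 0+5=5, 0+7=7
a = 6: 6+2=8, 6+5=11, 6+7=13
a = 12: 12+2=14, 12+5=17, 12+7=19
Collecting distinct sums: A + B = {-3, 0, 2, 5, 7, 8, 11, 13, 14, 17, 19}
|A + B| = 11

A + B = {-3, 0, 2, 5, 7, 8, 11, 13, 14, 17, 19}


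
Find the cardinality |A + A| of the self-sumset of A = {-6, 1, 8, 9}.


A + A = {a + a' : a, a' ∈ A}; |A| = 4.
General bounds: 2|A| - 1 ≤ |A + A| ≤ |A|(|A|+1)/2, i.e. 7 ≤ |A + A| ≤ 10.
Lower bound 2|A|-1 is attained iff A is an arithmetic progression.
Enumerate sums a + a' for a ≤ a' (symmetric, so this suffices):
a = -6: -6+-6=-12, -6+1=-5, -6+8=2, -6+9=3
a = 1: 1+1=2, 1+8=9, 1+9=10
a = 8: 8+8=16, 8+9=17
a = 9: 9+9=18
Distinct sums: {-12, -5, 2, 3, 9, 10, 16, 17, 18}
|A + A| = 9

|A + A| = 9


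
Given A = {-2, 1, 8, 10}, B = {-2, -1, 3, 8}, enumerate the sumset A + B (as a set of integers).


A + B = {a + b : a ∈ A, b ∈ B}.
Enumerate all |A|·|B| = 4·4 = 16 pairs (a, b) and collect distinct sums.
a = -2: -2+-2=-4, -2+-1=-3, -2+3=1, -2+8=6
a = 1: 1+-2=-1, 1+-1=0, 1+3=4, 1+8=9
a = 8: 8+-2=6, 8+-1=7, 8+3=11, 8+8=16
a = 10: 10+-2=8, 10+-1=9, 10+3=13, 10+8=18
Collecting distinct sums: A + B = {-4, -3, -1, 0, 1, 4, 6, 7, 8, 9, 11, 13, 16, 18}
|A + B| = 14

A + B = {-4, -3, -1, 0, 1, 4, 6, 7, 8, 9, 11, 13, 16, 18}


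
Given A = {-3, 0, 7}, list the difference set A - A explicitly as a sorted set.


A - A = {a - a' : a, a' ∈ A}.
Compute a - a' for each ordered pair (a, a'):
a = -3: -3--3=0, -3-0=-3, -3-7=-10
a = 0: 0--3=3, 0-0=0, 0-7=-7
a = 7: 7--3=10, 7-0=7, 7-7=0
Collecting distinct values (and noting 0 appears from a-a):
A - A = {-10, -7, -3, 0, 3, 7, 10}
|A - A| = 7

A - A = {-10, -7, -3, 0, 3, 7, 10}


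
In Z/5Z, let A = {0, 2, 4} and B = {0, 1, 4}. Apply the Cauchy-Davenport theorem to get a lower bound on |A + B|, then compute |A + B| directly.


Cauchy-Davenport: |A + B| ≥ min(p, |A| + |B| - 1) for A, B nonempty in Z/pZ.
|A| = 3, |B| = 3, p = 5.
CD lower bound = min(5, 3 + 3 - 1) = min(5, 5) = 5.
Compute A + B mod 5 directly:
a = 0: 0+0=0, 0+1=1, 0+4=4
a = 2: 2+0=2, 2+1=3, 2+4=1
a = 4: 4+0=4, 4+1=0, 4+4=3
A + B = {0, 1, 2, 3, 4}, so |A + B| = 5.
Verify: 5 ≥ 5? Yes ✓.

CD lower bound = 5, actual |A + B| = 5.


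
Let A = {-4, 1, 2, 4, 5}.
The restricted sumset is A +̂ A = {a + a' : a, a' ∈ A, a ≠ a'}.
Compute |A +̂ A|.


Restricted sumset: A +̂ A = {a + a' : a ∈ A, a' ∈ A, a ≠ a'}.
Equivalently, take A + A and drop any sum 2a that is achievable ONLY as a + a for a ∈ A (i.e. sums representable only with equal summands).
Enumerate pairs (a, a') with a < a' (symmetric, so each unordered pair gives one sum; this covers all a ≠ a'):
  -4 + 1 = -3
  -4 + 2 = -2
  -4 + 4 = 0
  -4 + 5 = 1
  1 + 2 = 3
  1 + 4 = 5
  1 + 5 = 6
  2 + 4 = 6
  2 + 5 = 7
  4 + 5 = 9
Collected distinct sums: {-3, -2, 0, 1, 3, 5, 6, 7, 9}
|A +̂ A| = 9
(Reference bound: |A +̂ A| ≥ 2|A| - 3 for |A| ≥ 2, with |A| = 5 giving ≥ 7.)

|A +̂ A| = 9


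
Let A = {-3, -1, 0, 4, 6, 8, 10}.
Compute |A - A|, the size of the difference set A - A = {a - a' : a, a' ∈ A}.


A - A = {a - a' : a, a' ∈ A}; |A| = 7.
Bounds: 2|A|-1 ≤ |A - A| ≤ |A|² - |A| + 1, i.e. 13 ≤ |A - A| ≤ 43.
Note: 0 ∈ A - A always (from a - a). The set is symmetric: if d ∈ A - A then -d ∈ A - A.
Enumerate nonzero differences d = a - a' with a > a' (then include -d):
Positive differences: {1, 2, 3, 4, 5, 6, 7, 8, 9, 10, 11, 13}
Full difference set: {0} ∪ (positive diffs) ∪ (negative diffs).
|A - A| = 1 + 2·12 = 25 (matches direct enumeration: 25).

|A - A| = 25


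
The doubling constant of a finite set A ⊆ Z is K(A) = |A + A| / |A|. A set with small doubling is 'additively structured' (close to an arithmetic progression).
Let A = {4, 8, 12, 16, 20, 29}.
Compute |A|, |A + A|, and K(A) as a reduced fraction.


|A| = 6.
Compute A + A by enumerating all 36 pairs.
A + A = {8, 12, 16, 20, 24, 28, 32, 33, 36, 37, 40, 41, 45, 49, 58}, so |A + A| = 15.
K = |A + A| / |A| = 15/6 = 5/2 ≈ 2.5000.
Reference: AP of size 6 gives K = 11/6 ≈ 1.8333; a fully generic set of size 6 gives K ≈ 3.5000.

|A| = 6, |A + A| = 15, K = 15/6 = 5/2.


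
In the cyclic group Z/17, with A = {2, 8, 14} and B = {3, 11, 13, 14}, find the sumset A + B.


Work in Z/17Z: reduce every sum a + b modulo 17.
Enumerate all 12 pairs:
a = 2: 2+3=5, 2+11=13, 2+13=15, 2+14=16
a = 8: 8+3=11, 8+11=2, 8+13=4, 8+14=5
a = 14: 14+3=0, 14+11=8, 14+13=10, 14+14=11
Distinct residues collected: {0, 2, 4, 5, 8, 10, 11, 13, 15, 16}
|A + B| = 10 (out of 17 total residues).

A + B = {0, 2, 4, 5, 8, 10, 11, 13, 15, 16}


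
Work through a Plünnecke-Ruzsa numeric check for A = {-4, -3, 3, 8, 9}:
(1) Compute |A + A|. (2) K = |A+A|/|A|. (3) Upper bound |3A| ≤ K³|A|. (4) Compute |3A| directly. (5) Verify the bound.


|A| = 5.
Step 1: Compute A + A by enumerating all 25 pairs.
A + A = {-8, -7, -6, -1, 0, 4, 5, 6, 11, 12, 16, 17, 18}, so |A + A| = 13.
Step 2: Doubling constant K = |A + A|/|A| = 13/5 = 13/5 ≈ 2.6000.
Step 3: Plünnecke-Ruzsa gives |3A| ≤ K³·|A| = (2.6000)³ · 5 ≈ 87.8800.
Step 4: Compute 3A = A + A + A directly by enumerating all triples (a,b,c) ∈ A³; |3A| = 25.
Step 5: Check 25 ≤ 87.8800? Yes ✓.

K = 13/5, Plünnecke-Ruzsa bound K³|A| ≈ 87.8800, |3A| = 25, inequality holds.


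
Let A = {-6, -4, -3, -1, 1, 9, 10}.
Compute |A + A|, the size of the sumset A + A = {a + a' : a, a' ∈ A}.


A + A = {a + a' : a, a' ∈ A}; |A| = 7.
General bounds: 2|A| - 1 ≤ |A + A| ≤ |A|(|A|+1)/2, i.e. 13 ≤ |A + A| ≤ 28.
Lower bound 2|A|-1 is attained iff A is an arithmetic progression.
Enumerate sums a + a' for a ≤ a' (symmetric, so this suffices):
a = -6: -6+-6=-12, -6+-4=-10, -6+-3=-9, -6+-1=-7, -6+1=-5, -6+9=3, -6+10=4
a = -4: -4+-4=-8, -4+-3=-7, -4+-1=-5, -4+1=-3, -4+9=5, -4+10=6
a = -3: -3+-3=-6, -3+-1=-4, -3+1=-2, -3+9=6, -3+10=7
a = -1: -1+-1=-2, -1+1=0, -1+9=8, -1+10=9
a = 1: 1+1=2, 1+9=10, 1+10=11
a = 9: 9+9=18, 9+10=19
a = 10: 10+10=20
Distinct sums: {-12, -10, -9, -8, -7, -6, -5, -4, -3, -2, 0, 2, 3, 4, 5, 6, 7, 8, 9, 10, 11, 18, 19, 20}
|A + A| = 24

|A + A| = 24


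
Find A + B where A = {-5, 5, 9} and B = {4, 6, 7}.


A + B = {a + b : a ∈ A, b ∈ B}.
Enumerate all |A|·|B| = 3·3 = 9 pairs (a, b) and collect distinct sums.
a = -5: -5+4=-1, -5+6=1, -5+7=2
a = 5: 5+4=9, 5+6=11, 5+7=12
a = 9: 9+4=13, 9+6=15, 9+7=16
Collecting distinct sums: A + B = {-1, 1, 2, 9, 11, 12, 13, 15, 16}
|A + B| = 9

A + B = {-1, 1, 2, 9, 11, 12, 13, 15, 16}


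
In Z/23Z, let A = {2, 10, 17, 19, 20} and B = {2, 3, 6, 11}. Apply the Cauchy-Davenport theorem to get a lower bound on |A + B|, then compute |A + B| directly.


Cauchy-Davenport: |A + B| ≥ min(p, |A| + |B| - 1) for A, B nonempty in Z/pZ.
|A| = 5, |B| = 4, p = 23.
CD lower bound = min(23, 5 + 4 - 1) = min(23, 8) = 8.
Compute A + B mod 23 directly:
a = 2: 2+2=4, 2+3=5, 2+6=8, 2+11=13
a = 10: 10+2=12, 10+3=13, 10+6=16, 10+11=21
a = 17: 17+2=19, 17+3=20, 17+6=0, 17+11=5
a = 19: 19+2=21, 19+3=22, 19+6=2, 19+11=7
a = 20: 20+2=22, 20+3=0, 20+6=3, 20+11=8
A + B = {0, 2, 3, 4, 5, 7, 8, 12, 13, 16, 19, 20, 21, 22}, so |A + B| = 14.
Verify: 14 ≥ 8? Yes ✓.

CD lower bound = 8, actual |A + B| = 14.


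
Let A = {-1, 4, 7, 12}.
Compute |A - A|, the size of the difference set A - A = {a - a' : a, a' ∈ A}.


A - A = {a - a' : a, a' ∈ A}; |A| = 4.
Bounds: 2|A|-1 ≤ |A - A| ≤ |A|² - |A| + 1, i.e. 7 ≤ |A - A| ≤ 13.
Note: 0 ∈ A - A always (from a - a). The set is symmetric: if d ∈ A - A then -d ∈ A - A.
Enumerate nonzero differences d = a - a' with a > a' (then include -d):
Positive differences: {3, 5, 8, 13}
Full difference set: {0} ∪ (positive diffs) ∪ (negative diffs).
|A - A| = 1 + 2·4 = 9 (matches direct enumeration: 9).

|A - A| = 9


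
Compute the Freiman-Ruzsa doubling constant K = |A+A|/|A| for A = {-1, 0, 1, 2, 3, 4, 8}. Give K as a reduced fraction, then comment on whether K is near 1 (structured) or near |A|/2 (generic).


|A| = 7.
Compute A + A by enumerating all 49 pairs.
A + A = {-2, -1, 0, 1, 2, 3, 4, 5, 6, 7, 8, 9, 10, 11, 12, 16}, so |A + A| = 16.
K = |A + A| / |A| = 16/7 (already in lowest terms) ≈ 2.2857.
Reference: AP of size 7 gives K = 13/7 ≈ 1.8571; a fully generic set of size 7 gives K ≈ 4.0000.

|A| = 7, |A + A| = 16, K = 16/7.


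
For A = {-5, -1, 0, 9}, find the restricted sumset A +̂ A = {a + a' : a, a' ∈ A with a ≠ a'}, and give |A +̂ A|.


Restricted sumset: A +̂ A = {a + a' : a ∈ A, a' ∈ A, a ≠ a'}.
Equivalently, take A + A and drop any sum 2a that is achievable ONLY as a + a for a ∈ A (i.e. sums representable only with equal summands).
Enumerate pairs (a, a') with a < a' (symmetric, so each unordered pair gives one sum; this covers all a ≠ a'):
  -5 + -1 = -6
  -5 + 0 = -5
  -5 + 9 = 4
  -1 + 0 = -1
  -1 + 9 = 8
  0 + 9 = 9
Collected distinct sums: {-6, -5, -1, 4, 8, 9}
|A +̂ A| = 6
(Reference bound: |A +̂ A| ≥ 2|A| - 3 for |A| ≥ 2, with |A| = 4 giving ≥ 5.)

|A +̂ A| = 6


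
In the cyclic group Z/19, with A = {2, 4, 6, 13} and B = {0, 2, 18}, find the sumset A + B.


Work in Z/19Z: reduce every sum a + b modulo 19.
Enumerate all 12 pairs:
a = 2: 2+0=2, 2+2=4, 2+18=1
a = 4: 4+0=4, 4+2=6, 4+18=3
a = 6: 6+0=6, 6+2=8, 6+18=5
a = 13: 13+0=13, 13+2=15, 13+18=12
Distinct residues collected: {1, 2, 3, 4, 5, 6, 8, 12, 13, 15}
|A + B| = 10 (out of 19 total residues).

A + B = {1, 2, 3, 4, 5, 6, 8, 12, 13, 15}


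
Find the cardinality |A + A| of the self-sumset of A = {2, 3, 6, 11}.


A + A = {a + a' : a, a' ∈ A}; |A| = 4.
General bounds: 2|A| - 1 ≤ |A + A| ≤ |A|(|A|+1)/2, i.e. 7 ≤ |A + A| ≤ 10.
Lower bound 2|A|-1 is attained iff A is an arithmetic progression.
Enumerate sums a + a' for a ≤ a' (symmetric, so this suffices):
a = 2: 2+2=4, 2+3=5, 2+6=8, 2+11=13
a = 3: 3+3=6, 3+6=9, 3+11=14
a = 6: 6+6=12, 6+11=17
a = 11: 11+11=22
Distinct sums: {4, 5, 6, 8, 9, 12, 13, 14, 17, 22}
|A + A| = 10

|A + A| = 10


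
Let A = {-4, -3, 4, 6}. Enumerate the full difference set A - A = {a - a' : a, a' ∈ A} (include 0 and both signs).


A - A = {a - a' : a, a' ∈ A}.
Compute a - a' for each ordered pair (a, a'):
a = -4: -4--4=0, -4--3=-1, -4-4=-8, -4-6=-10
a = -3: -3--4=1, -3--3=0, -3-4=-7, -3-6=-9
a = 4: 4--4=8, 4--3=7, 4-4=0, 4-6=-2
a = 6: 6--4=10, 6--3=9, 6-4=2, 6-6=0
Collecting distinct values (and noting 0 appears from a-a):
A - A = {-10, -9, -8, -7, -2, -1, 0, 1, 2, 7, 8, 9, 10}
|A - A| = 13

A - A = {-10, -9, -8, -7, -2, -1, 0, 1, 2, 7, 8, 9, 10}


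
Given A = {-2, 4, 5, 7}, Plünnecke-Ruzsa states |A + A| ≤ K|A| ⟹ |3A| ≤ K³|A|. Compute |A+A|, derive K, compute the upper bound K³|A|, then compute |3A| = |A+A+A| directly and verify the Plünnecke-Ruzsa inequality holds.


|A| = 4.
Step 1: Compute A + A by enumerating all 16 pairs.
A + A = {-4, 2, 3, 5, 8, 9, 10, 11, 12, 14}, so |A + A| = 10.
Step 2: Doubling constant K = |A + A|/|A| = 10/4 = 10/4 ≈ 2.5000.
Step 3: Plünnecke-Ruzsa gives |3A| ≤ K³·|A| = (2.5000)³ · 4 ≈ 62.5000.
Step 4: Compute 3A = A + A + A directly by enumerating all triples (a,b,c) ∈ A³; |3A| = 18.
Step 5: Check 18 ≤ 62.5000? Yes ✓.

K = 10/4, Plünnecke-Ruzsa bound K³|A| ≈ 62.5000, |3A| = 18, inequality holds.


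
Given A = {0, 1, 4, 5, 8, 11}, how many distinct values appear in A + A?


A + A = {a + a' : a, a' ∈ A}; |A| = 6.
General bounds: 2|A| - 1 ≤ |A + A| ≤ |A|(|A|+1)/2, i.e. 11 ≤ |A + A| ≤ 21.
Lower bound 2|A|-1 is attained iff A is an arithmetic progression.
Enumerate sums a + a' for a ≤ a' (symmetric, so this suffices):
a = 0: 0+0=0, 0+1=1, 0+4=4, 0+5=5, 0+8=8, 0+11=11
a = 1: 1+1=2, 1+4=5, 1+5=6, 1+8=9, 1+11=12
a = 4: 4+4=8, 4+5=9, 4+8=12, 4+11=15
a = 5: 5+5=10, 5+8=13, 5+11=16
a = 8: 8+8=16, 8+11=19
a = 11: 11+11=22
Distinct sums: {0, 1, 2, 4, 5, 6, 8, 9, 10, 11, 12, 13, 15, 16, 19, 22}
|A + A| = 16

|A + A| = 16


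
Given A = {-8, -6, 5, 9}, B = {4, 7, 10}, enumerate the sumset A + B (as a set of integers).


A + B = {a + b : a ∈ A, b ∈ B}.
Enumerate all |A|·|B| = 4·3 = 12 pairs (a, b) and collect distinct sums.
a = -8: -8+4=-4, -8+7=-1, -8+10=2
a = -6: -6+4=-2, -6+7=1, -6+10=4
a = 5: 5+4=9, 5+7=12, 5+10=15
a = 9: 9+4=13, 9+7=16, 9+10=19
Collecting distinct sums: A + B = {-4, -2, -1, 1, 2, 4, 9, 12, 13, 15, 16, 19}
|A + B| = 12

A + B = {-4, -2, -1, 1, 2, 4, 9, 12, 13, 15, 16, 19}


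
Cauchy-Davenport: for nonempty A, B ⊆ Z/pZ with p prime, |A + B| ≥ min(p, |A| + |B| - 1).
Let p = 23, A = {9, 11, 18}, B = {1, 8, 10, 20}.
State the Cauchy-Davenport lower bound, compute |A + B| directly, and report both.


Cauchy-Davenport: |A + B| ≥ min(p, |A| + |B| - 1) for A, B nonempty in Z/pZ.
|A| = 3, |B| = 4, p = 23.
CD lower bound = min(23, 3 + 4 - 1) = min(23, 6) = 6.
Compute A + B mod 23 directly:
a = 9: 9+1=10, 9+8=17, 9+10=19, 9+20=6
a = 11: 11+1=12, 11+8=19, 11+10=21, 11+20=8
a = 18: 18+1=19, 18+8=3, 18+10=5, 18+20=15
A + B = {3, 5, 6, 8, 10, 12, 15, 17, 19, 21}, so |A + B| = 10.
Verify: 10 ≥ 6? Yes ✓.

CD lower bound = 6, actual |A + B| = 10.


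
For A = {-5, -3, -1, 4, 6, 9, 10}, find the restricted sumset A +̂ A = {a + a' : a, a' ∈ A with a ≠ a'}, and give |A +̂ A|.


Restricted sumset: A +̂ A = {a + a' : a ∈ A, a' ∈ A, a ≠ a'}.
Equivalently, take A + A and drop any sum 2a that is achievable ONLY as a + a for a ∈ A (i.e. sums representable only with equal summands).
Enumerate pairs (a, a') with a < a' (symmetric, so each unordered pair gives one sum; this covers all a ≠ a'):
  -5 + -3 = -8
  -5 + -1 = -6
  -5 + 4 = -1
  -5 + 6 = 1
  -5 + 9 = 4
  -5 + 10 = 5
  -3 + -1 = -4
  -3 + 4 = 1
  -3 + 6 = 3
  -3 + 9 = 6
  -3 + 10 = 7
  -1 + 4 = 3
  -1 + 6 = 5
  -1 + 9 = 8
  -1 + 10 = 9
  4 + 6 = 10
  4 + 9 = 13
  4 + 10 = 14
  6 + 9 = 15
  6 + 10 = 16
  9 + 10 = 19
Collected distinct sums: {-8, -6, -4, -1, 1, 3, 4, 5, 6, 7, 8, 9, 10, 13, 14, 15, 16, 19}
|A +̂ A| = 18
(Reference bound: |A +̂ A| ≥ 2|A| - 3 for |A| ≥ 2, with |A| = 7 giving ≥ 11.)

|A +̂ A| = 18


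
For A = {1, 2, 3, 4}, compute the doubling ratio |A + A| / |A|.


|A| = 4.
Compute A + A by enumerating all 16 pairs.
A + A = {2, 3, 4, 5, 6, 7, 8}, so |A + A| = 7.
K = |A + A| / |A| = 7/4 (already in lowest terms) ≈ 1.7500.
Reference: AP of size 4 gives K = 7/4 ≈ 1.7500; a fully generic set of size 4 gives K ≈ 2.5000.

|A| = 4, |A + A| = 7, K = 7/4.


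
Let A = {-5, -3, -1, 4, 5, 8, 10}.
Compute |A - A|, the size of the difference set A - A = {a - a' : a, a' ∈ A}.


A - A = {a - a' : a, a' ∈ A}; |A| = 7.
Bounds: 2|A|-1 ≤ |A - A| ≤ |A|² - |A| + 1, i.e. 13 ≤ |A - A| ≤ 43.
Note: 0 ∈ A - A always (from a - a). The set is symmetric: if d ∈ A - A then -d ∈ A - A.
Enumerate nonzero differences d = a - a' with a > a' (then include -d):
Positive differences: {1, 2, 3, 4, 5, 6, 7, 8, 9, 10, 11, 13, 15}
Full difference set: {0} ∪ (positive diffs) ∪ (negative diffs).
|A - A| = 1 + 2·13 = 27 (matches direct enumeration: 27).

|A - A| = 27


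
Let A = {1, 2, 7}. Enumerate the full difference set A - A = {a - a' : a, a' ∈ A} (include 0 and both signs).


A - A = {a - a' : a, a' ∈ A}.
Compute a - a' for each ordered pair (a, a'):
a = 1: 1-1=0, 1-2=-1, 1-7=-6
a = 2: 2-1=1, 2-2=0, 2-7=-5
a = 7: 7-1=6, 7-2=5, 7-7=0
Collecting distinct values (and noting 0 appears from a-a):
A - A = {-6, -5, -1, 0, 1, 5, 6}
|A - A| = 7

A - A = {-6, -5, -1, 0, 1, 5, 6}


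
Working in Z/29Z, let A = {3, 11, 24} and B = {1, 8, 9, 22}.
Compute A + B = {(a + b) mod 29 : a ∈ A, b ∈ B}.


Work in Z/29Z: reduce every sum a + b modulo 29.
Enumerate all 12 pairs:
a = 3: 3+1=4, 3+8=11, 3+9=12, 3+22=25
a = 11: 11+1=12, 11+8=19, 11+9=20, 11+22=4
a = 24: 24+1=25, 24+8=3, 24+9=4, 24+22=17
Distinct residues collected: {3, 4, 11, 12, 17, 19, 20, 25}
|A + B| = 8 (out of 29 total residues).

A + B = {3, 4, 11, 12, 17, 19, 20, 25}


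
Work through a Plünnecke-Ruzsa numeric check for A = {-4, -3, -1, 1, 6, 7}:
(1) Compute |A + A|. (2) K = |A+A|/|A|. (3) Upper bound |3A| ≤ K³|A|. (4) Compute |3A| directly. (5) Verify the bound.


|A| = 6.
Step 1: Compute A + A by enumerating all 36 pairs.
A + A = {-8, -7, -6, -5, -4, -3, -2, 0, 2, 3, 4, 5, 6, 7, 8, 12, 13, 14}, so |A + A| = 18.
Step 2: Doubling constant K = |A + A|/|A| = 18/6 = 18/6 ≈ 3.0000.
Step 3: Plünnecke-Ruzsa gives |3A| ≤ K³·|A| = (3.0000)³ · 6 ≈ 162.0000.
Step 4: Compute 3A = A + A + A directly by enumerating all triples (a,b,c) ∈ A³; |3A| = 32.
Step 5: Check 32 ≤ 162.0000? Yes ✓.

K = 18/6, Plünnecke-Ruzsa bound K³|A| ≈ 162.0000, |3A| = 32, inequality holds.


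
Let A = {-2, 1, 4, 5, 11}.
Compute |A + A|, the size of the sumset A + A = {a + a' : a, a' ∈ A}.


A + A = {a + a' : a, a' ∈ A}; |A| = 5.
General bounds: 2|A| - 1 ≤ |A + A| ≤ |A|(|A|+1)/2, i.e. 9 ≤ |A + A| ≤ 15.
Lower bound 2|A|-1 is attained iff A is an arithmetic progression.
Enumerate sums a + a' for a ≤ a' (symmetric, so this suffices):
a = -2: -2+-2=-4, -2+1=-1, -2+4=2, -2+5=3, -2+11=9
a = 1: 1+1=2, 1+4=5, 1+5=6, 1+11=12
a = 4: 4+4=8, 4+5=9, 4+11=15
a = 5: 5+5=10, 5+11=16
a = 11: 11+11=22
Distinct sums: {-4, -1, 2, 3, 5, 6, 8, 9, 10, 12, 15, 16, 22}
|A + A| = 13

|A + A| = 13


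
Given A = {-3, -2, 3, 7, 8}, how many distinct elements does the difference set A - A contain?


A - A = {a - a' : a, a' ∈ A}; |A| = 5.
Bounds: 2|A|-1 ≤ |A - A| ≤ |A|² - |A| + 1, i.e. 9 ≤ |A - A| ≤ 21.
Note: 0 ∈ A - A always (from a - a). The set is symmetric: if d ∈ A - A then -d ∈ A - A.
Enumerate nonzero differences d = a - a' with a > a' (then include -d):
Positive differences: {1, 4, 5, 6, 9, 10, 11}
Full difference set: {0} ∪ (positive diffs) ∪ (negative diffs).
|A - A| = 1 + 2·7 = 15 (matches direct enumeration: 15).

|A - A| = 15


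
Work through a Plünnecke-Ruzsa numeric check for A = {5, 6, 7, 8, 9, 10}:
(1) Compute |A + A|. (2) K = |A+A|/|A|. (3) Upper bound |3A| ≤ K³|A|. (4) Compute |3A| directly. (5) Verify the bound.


|A| = 6.
Step 1: Compute A + A by enumerating all 36 pairs.
A + A = {10, 11, 12, 13, 14, 15, 16, 17, 18, 19, 20}, so |A + A| = 11.
Step 2: Doubling constant K = |A + A|/|A| = 11/6 = 11/6 ≈ 1.8333.
Step 3: Plünnecke-Ruzsa gives |3A| ≤ K³·|A| = (1.8333)³ · 6 ≈ 36.9722.
Step 4: Compute 3A = A + A + A directly by enumerating all triples (a,b,c) ∈ A³; |3A| = 16.
Step 5: Check 16 ≤ 36.9722? Yes ✓.

K = 11/6, Plünnecke-Ruzsa bound K³|A| ≈ 36.9722, |3A| = 16, inequality holds.
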